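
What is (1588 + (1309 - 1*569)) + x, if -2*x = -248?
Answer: 2452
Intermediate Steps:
x = 124 (x = -½*(-248) = 124)
(1588 + (1309 - 1*569)) + x = (1588 + (1309 - 1*569)) + 124 = (1588 + (1309 - 569)) + 124 = (1588 + 740) + 124 = 2328 + 124 = 2452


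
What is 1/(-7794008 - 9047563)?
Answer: -1/16841571 ≈ -5.9377e-8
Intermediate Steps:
1/(-7794008 - 9047563) = 1/(-16841571) = -1/16841571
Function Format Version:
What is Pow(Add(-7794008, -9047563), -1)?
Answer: Rational(-1, 16841571) ≈ -5.9377e-8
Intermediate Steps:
Pow(Add(-7794008, -9047563), -1) = Pow(-16841571, -1) = Rational(-1, 16841571)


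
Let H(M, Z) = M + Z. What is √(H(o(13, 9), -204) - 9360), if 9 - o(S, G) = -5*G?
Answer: I*√9510 ≈ 97.519*I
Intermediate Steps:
o(S, G) = 9 + 5*G (o(S, G) = 9 - (-5)*G = 9 + 5*G)
√(H(o(13, 9), -204) - 9360) = √(((9 + 5*9) - 204) - 9360) = √(((9 + 45) - 204) - 9360) = √((54 - 204) - 9360) = √(-150 - 9360) = √(-9510) = I*√9510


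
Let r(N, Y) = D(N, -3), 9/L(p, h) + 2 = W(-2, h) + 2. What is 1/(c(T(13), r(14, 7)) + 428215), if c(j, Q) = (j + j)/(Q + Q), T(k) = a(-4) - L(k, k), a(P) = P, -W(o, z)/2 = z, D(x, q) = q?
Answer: 78/33400865 ≈ 2.3353e-6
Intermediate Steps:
W(o, z) = -2*z
L(p, h) = -9/(2*h) (L(p, h) = 9/(-2 + (-2*h + 2)) = 9/(-2 + (2 - 2*h)) = 9/((-2*h)) = 9*(-1/(2*h)) = -9/(2*h))
r(N, Y) = -3
T(k) = -4 + 9/(2*k) (T(k) = -4 - (-9)/(2*k) = -4 + 9/(2*k))
c(j, Q) = j/Q (c(j, Q) = (2*j)/((2*Q)) = (2*j)*(1/(2*Q)) = j/Q)
1/(c(T(13), r(14, 7)) + 428215) = 1/((-4 + (9/2)/13)/(-3) + 428215) = 1/((-4 + (9/2)*(1/13))*(-⅓) + 428215) = 1/((-4 + 9/26)*(-⅓) + 428215) = 1/(-95/26*(-⅓) + 428215) = 1/(95/78 + 428215) = 1/(33400865/78) = 78/33400865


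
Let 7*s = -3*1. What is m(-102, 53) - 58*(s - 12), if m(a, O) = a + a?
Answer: 3618/7 ≈ 516.86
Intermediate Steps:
s = -3/7 (s = (-3*1)/7 = (1/7)*(-3) = -3/7 ≈ -0.42857)
m(a, O) = 2*a
m(-102, 53) - 58*(s - 12) = 2*(-102) - 58*(-3/7 - 12) = -204 - 58*(-87/7) = -204 + 5046/7 = 3618/7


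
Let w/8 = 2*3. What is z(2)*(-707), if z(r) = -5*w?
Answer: 169680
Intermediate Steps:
w = 48 (w = 8*(2*3) = 8*6 = 48)
z(r) = -240 (z(r) = -5*48 = -240)
z(2)*(-707) = -240*(-707) = 169680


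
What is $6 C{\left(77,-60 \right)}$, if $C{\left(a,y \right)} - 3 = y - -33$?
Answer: $-144$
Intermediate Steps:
$C{\left(a,y \right)} = 36 + y$ ($C{\left(a,y \right)} = 3 + \left(y - -33\right) = 3 + \left(y + 33\right) = 3 + \left(33 + y\right) = 36 + y$)
$6 C{\left(77,-60 \right)} = 6 \left(36 - 60\right) = 6 \left(-24\right) = -144$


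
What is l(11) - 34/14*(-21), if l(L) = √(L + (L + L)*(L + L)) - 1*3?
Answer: 48 + 3*√55 ≈ 70.249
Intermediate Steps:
l(L) = -3 + √(L + 4*L²) (l(L) = √(L + (2*L)*(2*L)) - 3 = √(L + 4*L²) - 3 = -3 + √(L + 4*L²))
l(11) - 34/14*(-21) = (-3 + √(11*(1 + 4*11))) - 34/14*(-21) = (-3 + √(11*(1 + 44))) - 34*1/14*(-21) = (-3 + √(11*45)) - 17/7*(-21) = (-3 + √495) + 51 = (-3 + 3*√55) + 51 = 48 + 3*√55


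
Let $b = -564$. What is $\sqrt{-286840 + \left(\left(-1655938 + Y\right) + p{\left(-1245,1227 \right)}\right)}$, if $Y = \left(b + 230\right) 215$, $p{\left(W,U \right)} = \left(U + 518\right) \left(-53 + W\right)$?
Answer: $i \sqrt{4279598} \approx 2068.7 i$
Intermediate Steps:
$p{\left(W,U \right)} = \left(-53 + W\right) \left(518 + U\right)$ ($p{\left(W,U \right)} = \left(518 + U\right) \left(-53 + W\right) = \left(-53 + W\right) \left(518 + U\right)$)
$Y = -71810$ ($Y = \left(-564 + 230\right) 215 = \left(-334\right) 215 = -71810$)
$\sqrt{-286840 + \left(\left(-1655938 + Y\right) + p{\left(-1245,1227 \right)}\right)} = \sqrt{-286840 + \left(\left(-1655938 - 71810\right) + \left(-27454 - 65031 + 518 \left(-1245\right) + 1227 \left(-1245\right)\right)\right)} = \sqrt{-286840 - 3992758} = \sqrt{-4279598} = i \sqrt{4279598}$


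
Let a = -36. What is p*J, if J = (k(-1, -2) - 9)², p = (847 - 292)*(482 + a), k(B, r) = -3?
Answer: 35644320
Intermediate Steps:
p = 247530 (p = (847 - 292)*(482 - 36) = 555*446 = 247530)
J = 144 (J = (-3 - 9)² = (-12)² = 144)
p*J = 247530*144 = 35644320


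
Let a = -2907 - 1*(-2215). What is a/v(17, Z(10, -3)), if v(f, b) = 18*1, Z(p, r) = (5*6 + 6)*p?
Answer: -346/9 ≈ -38.444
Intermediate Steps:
Z(p, r) = 36*p (Z(p, r) = (30 + 6)*p = 36*p)
v(f, b) = 18
a = -692 (a = -2907 + 2215 = -692)
a/v(17, Z(10, -3)) = -692/18 = -692*1/18 = -346/9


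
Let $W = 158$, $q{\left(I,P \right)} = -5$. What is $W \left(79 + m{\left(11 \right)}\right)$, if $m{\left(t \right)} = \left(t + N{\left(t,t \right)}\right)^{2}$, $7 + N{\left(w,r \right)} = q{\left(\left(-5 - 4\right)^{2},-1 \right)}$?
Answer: $12640$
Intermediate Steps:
$N{\left(w,r \right)} = -12$ ($N{\left(w,r \right)} = -7 - 5 = -12$)
$m{\left(t \right)} = \left(-12 + t\right)^{2}$ ($m{\left(t \right)} = \left(t - 12\right)^{2} = \left(-12 + t\right)^{2}$)
$W \left(79 + m{\left(11 \right)}\right) = 158 \left(79 + \left(-12 + 11\right)^{2}\right) = 158 \left(79 + \left(-1\right)^{2}\right) = 158 \left(79 + 1\right) = 158 \cdot 80 = 12640$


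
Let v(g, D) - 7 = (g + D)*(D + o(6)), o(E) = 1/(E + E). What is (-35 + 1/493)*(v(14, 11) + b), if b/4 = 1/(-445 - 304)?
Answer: -22027258711/2215542 ≈ -9942.2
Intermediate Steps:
o(E) = 1/(2*E)
b = -4/749 (b = 4/(-445 - 304) = 4/(-749) = 4*(-1/749) = -4/749 ≈ -0.0053405)
v(g, D) = 7 + (1/12 + D)*(D + g) (v(g, D) = 7 + (g + D)*(D + (½)/6) = 7 + (D + g)*(D + (½)*(⅙)) = 7 + (D + g)*(D + 1/12) = 7 + (D + g)*(1/12 + D) = 7 + (1/12 + D)*(D + g))
(-35 + 1/493)*(v(14, 11) + b) = (-35 + 1/493)*((7 + 11² + (1/12)*11 + (1/12)*14 + 11*14) - 4/749) = (-35 + 1/493)*((7 + 121 + 11/12 + 7/6 + 154) - 4/749) = -17254*(3409/12 - 4/749)/493 = -17254/493*2553293/8988 = -22027258711/2215542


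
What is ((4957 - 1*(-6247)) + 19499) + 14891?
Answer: 45594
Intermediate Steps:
((4957 - 1*(-6247)) + 19499) + 14891 = ((4957 + 6247) + 19499) + 14891 = (11204 + 19499) + 14891 = 30703 + 14891 = 45594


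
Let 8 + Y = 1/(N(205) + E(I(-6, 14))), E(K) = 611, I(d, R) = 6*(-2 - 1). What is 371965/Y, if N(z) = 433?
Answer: -388331460/8351 ≈ -46501.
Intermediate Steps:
I(d, R) = -18 (I(d, R) = 6*(-3) = -18)
Y = -8351/1044 (Y = -8 + 1/(433 + 611) = -8 + 1/1044 = -8351/1044 ≈ -7.9990)
371965/Y = 371965/(-8351/1044) = 371965*(-1044/8351) = -388331460/8351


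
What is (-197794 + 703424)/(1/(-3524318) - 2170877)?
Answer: -1782000910340/7650860886887 ≈ -0.23292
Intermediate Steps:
(-197794 + 703424)/(1/(-3524318) - 2170877) = 505630/(-1/3524318 - 2170877) = 505630/(-7650860886887/3524318) = 505630*(-3524318/7650860886887) = -1782000910340/7650860886887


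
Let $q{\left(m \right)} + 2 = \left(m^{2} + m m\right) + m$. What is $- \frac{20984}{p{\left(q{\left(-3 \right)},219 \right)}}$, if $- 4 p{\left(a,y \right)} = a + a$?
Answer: $\frac{41968}{13} \approx 3228.3$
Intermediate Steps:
$q{\left(m \right)} = -2 + m + 2 m^{2}$ ($q{\left(m \right)} = -2 + \left(\left(m^{2} + m m\right) + m\right) = -2 + \left(\left(m^{2} + m^{2}\right) + m\right) = -2 + \left(2 m^{2} + m\right) = -2 + \left(m + 2 m^{2}\right) = -2 + m + 2 m^{2}$)
$p{\left(a,y \right)} = - \frac{a}{2}$ ($p{\left(a,y \right)} = - \frac{a + a}{4} = - \frac{2 a}{4} = - \frac{a}{2}$)
$- \frac{20984}{p{\left(q{\left(-3 \right)},219 \right)}} = - \frac{20984}{\left(- \frac{1}{2}\right) \left(-2 - 3 + 2 \left(-3\right)^{2}\right)} = - \frac{20984}{\left(- \frac{1}{2}\right) \left(-2 - 3 + 2 \cdot 9\right)} = - \frac{20984}{\left(- \frac{1}{2}\right) \left(-2 - 3 + 18\right)} = - \frac{20984}{\left(- \frac{1}{2}\right) 13} = - \frac{20984}{- \frac{13}{2}} = \left(-20984\right) \left(- \frac{2}{13}\right) = \frac{41968}{13}$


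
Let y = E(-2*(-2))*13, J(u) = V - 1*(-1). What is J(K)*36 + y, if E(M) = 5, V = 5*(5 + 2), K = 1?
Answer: 1361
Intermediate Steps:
V = 35 (V = 5*7 = 35)
J(u) = 36 (J(u) = 35 - 1*(-1) = 35 + 1 = 36)
y = 65 (y = 5*13 = 65)
J(K)*36 + y = 36*36 + 65 = 1296 + 65 = 1361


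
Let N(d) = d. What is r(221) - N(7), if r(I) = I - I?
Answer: -7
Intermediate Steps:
r(I) = 0
r(221) - N(7) = 0 - 1*7 = 0 - 7 = -7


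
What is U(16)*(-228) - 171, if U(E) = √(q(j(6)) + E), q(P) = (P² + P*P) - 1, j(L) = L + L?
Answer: -171 - 228*√303 ≈ -4139.8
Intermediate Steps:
j(L) = 2*L
q(P) = -1 + 2*P² (q(P) = (P² + P²) - 1 = 2*P² - 1 = -1 + 2*P²)
U(E) = √(287 + E) (U(E) = √((-1 + 2*(2*6)²) + E) = √((-1 + 2*12²) + E) = √((-1 + 2*144) + E) = √((-1 + 288) + E) = √(287 + E))
U(16)*(-228) - 171 = √(287 + 16)*(-228) - 171 = √303*(-228) - 171 = -228*√303 - 171 = -171 - 228*√303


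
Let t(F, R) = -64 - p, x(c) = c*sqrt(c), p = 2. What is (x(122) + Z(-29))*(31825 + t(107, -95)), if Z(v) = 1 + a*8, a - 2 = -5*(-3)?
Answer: 4350983 + 3874598*sqrt(122) ≈ 4.7147e+7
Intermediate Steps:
a = 17 (a = 2 - 5*(-3) = 2 + 15 = 17)
Z(v) = 137 (Z(v) = 1 + 17*8 = 1 + 136 = 137)
x(c) = c**(3/2)
t(F, R) = -66 (t(F, R) = -64 - 1*2 = -64 - 2 = -66)
(x(122) + Z(-29))*(31825 + t(107, -95)) = (122**(3/2) + 137)*(31825 - 66) = (122*sqrt(122) + 137)*31759 = (137 + 122*sqrt(122))*31759 = 4350983 + 3874598*sqrt(122)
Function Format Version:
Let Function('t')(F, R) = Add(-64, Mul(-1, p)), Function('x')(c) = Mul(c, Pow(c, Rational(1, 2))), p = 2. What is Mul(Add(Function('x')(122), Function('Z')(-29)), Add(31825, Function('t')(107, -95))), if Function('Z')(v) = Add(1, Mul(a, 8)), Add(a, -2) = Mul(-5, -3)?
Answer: Add(4350983, Mul(3874598, Pow(122, Rational(1, 2)))) ≈ 4.7147e+7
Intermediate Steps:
a = 17 (a = Add(2, Mul(-5, -3)) = Add(2, 15) = 17)
Function('Z')(v) = 137 (Function('Z')(v) = Add(1, Mul(17, 8)) = Add(1, 136) = 137)
Function('x')(c) = Pow(c, Rational(3, 2))
Function('t')(F, R) = -66 (Function('t')(F, R) = Add(-64, Mul(-1, 2)) = Add(-64, -2) = -66)
Mul(Add(Function('x')(122), Function('Z')(-29)), Add(31825, Function('t')(107, -95))) = Mul(Add(Pow(122, Rational(3, 2)), 137), Add(31825, -66)) = Mul(Add(Mul(122, Pow(122, Rational(1, 2))), 137), 31759) = Mul(Add(137, Mul(122, Pow(122, Rational(1, 2)))), 31759) = Add(4350983, Mul(3874598, Pow(122, Rational(1, 2))))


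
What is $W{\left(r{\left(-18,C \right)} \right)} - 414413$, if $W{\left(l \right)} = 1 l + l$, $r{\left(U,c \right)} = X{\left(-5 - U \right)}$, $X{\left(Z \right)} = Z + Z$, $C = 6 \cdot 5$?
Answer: $-414361$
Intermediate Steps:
$C = 30$
$X{\left(Z \right)} = 2 Z$
$r{\left(U,c \right)} = -10 - 2 U$ ($r{\left(U,c \right)} = 2 \left(-5 - U\right) = -10 - 2 U$)
$W{\left(l \right)} = 2 l$ ($W{\left(l \right)} = l + l = 2 l$)
$W{\left(r{\left(-18,C \right)} \right)} - 414413 = 2 \left(-10 - -36\right) - 414413 = 2 \left(-10 + 36\right) - 414413 = 2 \cdot 26 - 414413 = 52 - 414413 = -414361$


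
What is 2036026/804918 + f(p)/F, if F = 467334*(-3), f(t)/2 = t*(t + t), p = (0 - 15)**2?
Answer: 24921450269/10449043017 ≈ 2.3850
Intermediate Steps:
p = 225 (p = (-15)**2 = 225)
f(t) = 4*t**2 (f(t) = 2*(t*(t + t)) = 2*(t*(2*t)) = 2*(2*t**2) = 4*t**2)
F = -1402002
2036026/804918 + f(p)/F = 2036026/804918 + (4*225**2)/(-1402002) = 2036026*(1/804918) + (4*50625)*(-1/1402002) = 1018013/402459 + 202500*(-1/1402002) = 1018013/402459 - 3750/25963 = 24921450269/10449043017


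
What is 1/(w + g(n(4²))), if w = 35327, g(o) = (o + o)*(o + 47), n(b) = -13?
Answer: 1/34443 ≈ 2.9033e-5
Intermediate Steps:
g(o) = 2*o*(47 + o) (g(o) = (2*o)*(47 + o) = 2*o*(47 + o))
1/(w + g(n(4²))) = 1/(35327 + 2*(-13)*(47 - 13)) = 1/(35327 + 2*(-13)*34) = 1/(35327 - 884) = 1/34443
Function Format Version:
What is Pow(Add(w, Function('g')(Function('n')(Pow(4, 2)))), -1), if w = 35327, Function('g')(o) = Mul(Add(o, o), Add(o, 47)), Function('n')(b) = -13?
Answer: Rational(1, 34443) ≈ 2.9033e-5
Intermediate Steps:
Function('g')(o) = Mul(2, o, Add(47, o)) (Function('g')(o) = Mul(Mul(2, o), Add(47, o)) = Mul(2, o, Add(47, o)))
Pow(Add(w, Function('g')(Function('n')(Pow(4, 2)))), -1) = Pow(Add(35327, Mul(2, -13, Add(47, -13))), -1) = Pow(Add(35327, Mul(2, -13, 34)), -1) = Pow(Add(35327, -884), -1) = Pow(34443, -1) = Rational(1, 34443)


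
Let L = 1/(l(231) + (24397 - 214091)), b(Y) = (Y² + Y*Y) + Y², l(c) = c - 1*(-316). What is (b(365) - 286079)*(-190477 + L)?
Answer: -584664868831360/27021 ≈ -2.1637e+10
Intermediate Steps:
l(c) = 316 + c (l(c) = c + 316 = 316 + c)
b(Y) = 3*Y² (b(Y) = (Y² + Y²) + Y² = 2*Y² + Y² = 3*Y²)
L = -1/189147 (L = 1/((316 + 231) + (24397 - 214091)) = 1/(547 - 189694) = 1/(-189147) = -1/189147 ≈ -5.2869e-6)
(b(365) - 286079)*(-190477 + L) = (3*365² - 286079)*(-190477 - 1/189147) = (3*133225 - 286079)*(-36028153120/189147) = (399675 - 286079)*(-36028153120/189147) = 113596*(-36028153120/189147) = -584664868831360/27021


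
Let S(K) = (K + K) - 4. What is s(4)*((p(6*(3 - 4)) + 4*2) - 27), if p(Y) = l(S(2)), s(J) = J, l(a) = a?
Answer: -76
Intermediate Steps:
S(K) = -4 + 2*K (S(K) = 2*K - 4 = -4 + 2*K)
p(Y) = 0 (p(Y) = -4 + 2*2 = -4 + 4 = 0)
s(4)*((p(6*(3 - 4)) + 4*2) - 27) = 4*((0 + 4*2) - 27) = 4*((0 + 8) - 27) = 4*(8 - 27) = 4*(-19) = -76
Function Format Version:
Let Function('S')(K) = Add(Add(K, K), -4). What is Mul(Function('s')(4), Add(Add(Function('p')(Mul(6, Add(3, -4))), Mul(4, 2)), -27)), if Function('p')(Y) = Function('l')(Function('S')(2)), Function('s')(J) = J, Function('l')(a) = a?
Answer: -76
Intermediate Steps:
Function('S')(K) = Add(-4, Mul(2, K)) (Function('S')(K) = Add(Mul(2, K), -4) = Add(-4, Mul(2, K)))
Function('p')(Y) = 0 (Function('p')(Y) = Add(-4, Mul(2, 2)) = Add(-4, 4) = 0)
Mul(Function('s')(4), Add(Add(Function('p')(Mul(6, Add(3, -4))), Mul(4, 2)), -27)) = Mul(4, Add(Add(0, Mul(4, 2)), -27)) = Mul(4, Add(Add(0, 8), -27)) = Mul(4, Add(8, -27)) = Mul(4, -19) = -76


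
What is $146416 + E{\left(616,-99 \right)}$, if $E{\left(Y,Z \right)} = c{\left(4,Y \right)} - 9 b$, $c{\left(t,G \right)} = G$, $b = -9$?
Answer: $147113$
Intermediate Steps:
$E{\left(Y,Z \right)} = 81 + Y$ ($E{\left(Y,Z \right)} = Y - -81 = Y + 81 = 81 + Y$)
$146416 + E{\left(616,-99 \right)} = 146416 + \left(81 + 616\right) = 146416 + 697 = 147113$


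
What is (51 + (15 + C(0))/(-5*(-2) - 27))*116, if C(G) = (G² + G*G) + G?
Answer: 98832/17 ≈ 5813.6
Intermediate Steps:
C(G) = G + 2*G² (C(G) = (G² + G²) + G = 2*G² + G = G + 2*G²)
(51 + (15 + C(0))/(-5*(-2) - 27))*116 = (51 + (15 + 0*(1 + 2*0))/(-5*(-2) - 27))*116 = (51 + (15 + 0*(1 + 0))/(10 - 27))*116 = (51 + (15 + 0*1)/(-17))*116 = (51 + (15 + 0)*(-1/17))*116 = (51 + 15*(-1/17))*116 = (51 - 15/17)*116 = (852/17)*116 = 98832/17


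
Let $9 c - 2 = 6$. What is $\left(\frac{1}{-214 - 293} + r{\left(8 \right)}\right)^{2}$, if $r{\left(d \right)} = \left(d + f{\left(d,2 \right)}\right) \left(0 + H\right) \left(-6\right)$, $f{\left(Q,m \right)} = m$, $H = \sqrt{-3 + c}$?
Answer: $- \frac{1953572399}{257049} + \frac{40 i \sqrt{19}}{507} \approx -7600.0 + 0.3439 i$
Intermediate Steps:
$c = \frac{8}{9}$ ($c = \frac{2}{9} + \frac{1}{9} \cdot 6 = \frac{2}{9} + \frac{2}{3} = \frac{8}{9} \approx 0.88889$)
$H = \frac{i \sqrt{19}}{3}$ ($H = \sqrt{-3 + \frac{8}{9}} = \sqrt{- \frac{19}{9}} = \frac{i \sqrt{19}}{3} \approx 1.453 i$)
$r{\left(d \right)} = - 2 i \sqrt{19} \left(2 + d\right)$ ($r{\left(d \right)} = \left(d + 2\right) \left(0 + \frac{i \sqrt{19}}{3}\right) \left(-6\right) = \left(2 + d\right) \frac{i \sqrt{19}}{3} \left(-6\right) = \frac{i \sqrt{19} \left(2 + d\right)}{3} \left(-6\right) = - 2 i \sqrt{19} \left(2 + d\right)$)
$\left(\frac{1}{-214 - 293} + r{\left(8 \right)}\right)^{2} = \left(\frac{1}{-214 - 293} + 2 i \sqrt{19} \left(-2 - 8\right)\right)^{2} = \left(\frac{1}{-507} + 2 i \sqrt{19} \left(-2 - 8\right)\right)^{2} = \left(- \frac{1}{507} + 2 i \sqrt{19} \left(-10\right)\right)^{2} = \left(- \frac{1}{507} - 20 i \sqrt{19}\right)^{2}$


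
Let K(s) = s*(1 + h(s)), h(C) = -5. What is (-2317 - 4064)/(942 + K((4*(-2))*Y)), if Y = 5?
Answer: -6381/1102 ≈ -5.7904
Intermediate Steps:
K(s) = -4*s (K(s) = s*(1 - 5) = s*(-4) = -4*s)
(-2317 - 4064)/(942 + K((4*(-2))*Y)) = (-2317 - 4064)/(942 - 4*4*(-2)*5) = -6381/(942 - (-32)*5) = -6381/(942 - 4*(-40)) = -6381/(942 + 160) = -6381/1102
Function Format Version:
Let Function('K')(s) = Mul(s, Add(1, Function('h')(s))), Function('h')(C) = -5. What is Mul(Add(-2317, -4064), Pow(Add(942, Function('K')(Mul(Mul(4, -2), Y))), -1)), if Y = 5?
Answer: Rational(-6381, 1102) ≈ -5.7904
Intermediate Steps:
Function('K')(s) = Mul(-4, s) (Function('K')(s) = Mul(s, Add(1, -5)) = Mul(s, -4) = Mul(-4, s))
Mul(Add(-2317, -4064), Pow(Add(942, Function('K')(Mul(Mul(4, -2), Y))), -1)) = Mul(Add(-2317, -4064), Pow(Add(942, Mul(-4, Mul(Mul(4, -2), 5))), -1)) = Mul(-6381, Pow(Add(942, Mul(-4, Mul(-8, 5))), -1)) = Mul(-6381, Pow(Add(942, Mul(-4, -40)), -1)) = Mul(-6381, Pow(Add(942, 160), -1)) = Mul(-6381, Pow(1102, -1)) = Mul(-6381, Rational(1, 1102)) = Rational(-6381, 1102)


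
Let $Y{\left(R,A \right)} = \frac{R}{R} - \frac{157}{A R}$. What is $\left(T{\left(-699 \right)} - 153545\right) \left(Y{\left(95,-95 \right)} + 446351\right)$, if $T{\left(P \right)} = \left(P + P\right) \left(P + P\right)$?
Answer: $\frac{7254448855456063}{9025} \approx 8.0382 \cdot 10^{11}$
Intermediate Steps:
$T{\left(P \right)} = 4 P^{2}$ ($T{\left(P \right)} = 2 P 2 P = 4 P^{2}$)
$Y{\left(R,A \right)} = 1 - \frac{157}{A R}$ ($Y{\left(R,A \right)} = 1 - 157 \frac{1}{A R} = 1 - \frac{157}{A R}$)
$\left(T{\left(-699 \right)} - 153545\right) \left(Y{\left(95,-95 \right)} + 446351\right) = \left(4 \left(-699\right)^{2} - 153545\right) \left(\left(1 - \frac{157}{\left(-95\right) 95}\right) + 446351\right) = \left(4 \cdot 488601 - 153545\right) \left(\left(1 - \left(- \frac{157}{95}\right) \frac{1}{95}\right) + 446351\right) = \left(1954404 - 153545\right) \left(\left(1 + \frac{157}{9025}\right) + 446351\right) = 1800859 \left(\frac{9182}{9025} + 446351\right) = 1800859 \cdot \frac{4028326957}{9025} = \frac{7254448855456063}{9025}$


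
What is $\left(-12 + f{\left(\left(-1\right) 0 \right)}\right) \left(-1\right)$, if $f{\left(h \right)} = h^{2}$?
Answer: $12$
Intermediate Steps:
$\left(-12 + f{\left(\left(-1\right) 0 \right)}\right) \left(-1\right) = \left(-12 + \left(\left(-1\right) 0\right)^{2}\right) \left(-1\right) = \left(-12 + 0^{2}\right) \left(-1\right) = \left(-12 + 0\right) \left(-1\right) = \left(-12\right) \left(-1\right) = 12$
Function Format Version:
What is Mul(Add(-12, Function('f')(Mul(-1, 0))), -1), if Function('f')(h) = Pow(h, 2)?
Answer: 12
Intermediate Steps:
Mul(Add(-12, Function('f')(Mul(-1, 0))), -1) = Mul(Add(-12, Pow(Mul(-1, 0), 2)), -1) = Mul(Add(-12, Pow(0, 2)), -1) = Mul(Add(-12, 0), -1) = Mul(-12, -1) = 12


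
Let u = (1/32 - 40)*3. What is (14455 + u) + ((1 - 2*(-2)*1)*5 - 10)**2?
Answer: 465923/32 ≈ 14560.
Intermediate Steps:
u = -3837/32 (u = (1/32 - 40)*3 = -1279/32*3 = -3837/32 ≈ -119.91)
(14455 + u) + ((1 - 2*(-2)*1)*5 - 10)**2 = (14455 - 3837/32) + ((1 - 2*(-2)*1)*5 - 10)**2 = 458723/32 + ((1 + 4*1)*5 - 10)**2 = 458723/32 + ((1 + 4)*5 - 10)**2 = 458723/32 + (5*5 - 10)**2 = 458723/32 + (25 - 10)**2 = 458723/32 + 15**2 = 458723/32 + 225 = 465923/32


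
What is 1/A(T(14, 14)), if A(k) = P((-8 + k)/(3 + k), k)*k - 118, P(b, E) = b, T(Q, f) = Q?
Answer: -17/1922 ≈ -0.0088450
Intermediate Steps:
A(k) = -118 + k*(-8 + k)/(3 + k) (A(k) = ((-8 + k)/(3 + k))*k - 118 = k*(-8 + k)/(3 + k) - 118 = -118 + k*(-8 + k)/(3 + k))
1/A(T(14, 14)) = 1/((-354 + 14² - 126*14)/(3 + 14)) = 1/((-354 + 196 - 1764)/17) = 1/((1/17)*(-1922)) = 1/(-1922/17) = -17/1922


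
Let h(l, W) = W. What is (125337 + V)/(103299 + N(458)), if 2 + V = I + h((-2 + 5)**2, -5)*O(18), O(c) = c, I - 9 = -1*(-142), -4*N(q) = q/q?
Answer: 21808/17965 ≈ 1.2139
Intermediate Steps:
N(q) = -1/4 (N(q) = -q/(4*q) = -1/4*1 = -1/4)
I = 151 (I = 9 - 1*(-142) = 9 + 142 = 151)
V = 59 (V = -2 + (151 - 5*18) = -2 + (151 - 90) = -2 + 61 = 59)
(125337 + V)/(103299 + N(458)) = (125337 + 59)/(103299 - 1/4) = 125396/(413195/4) = 125396*(4/413195) = 21808/17965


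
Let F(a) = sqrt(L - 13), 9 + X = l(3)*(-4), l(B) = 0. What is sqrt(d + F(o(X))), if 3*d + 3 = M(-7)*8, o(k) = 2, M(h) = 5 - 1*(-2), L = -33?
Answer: sqrt(159 + 9*I*sqrt(46))/3 ≈ 4.2773 + 0.79283*I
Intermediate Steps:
M(h) = 7 (M(h) = 5 + 2 = 7)
X = -9 (X = -9 + 0*(-4) = -9 + 0 = -9)
F(a) = I*sqrt(46) (F(a) = sqrt(-33 - 13) = sqrt(-46) = I*sqrt(46))
d = 53/3 (d = -1 + (7*8)/3 = -1 + (1/3)*56 = -1 + 56/3 = 53/3 ≈ 17.667)
sqrt(d + F(o(X))) = sqrt(53/3 + I*sqrt(46))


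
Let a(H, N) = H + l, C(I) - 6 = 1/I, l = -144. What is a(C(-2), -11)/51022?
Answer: -277/102044 ≈ -0.0027145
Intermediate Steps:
C(I) = 6 + 1/I
a(H, N) = -144 + H (a(H, N) = H - 144 = -144 + H)
a(C(-2), -11)/51022 = (-144 + (6 + 1/(-2)))/51022 = (-144 + (6 - ½))*(1/51022) = (-144 + 11/2)*(1/51022) = -277/2*1/51022 = -277/102044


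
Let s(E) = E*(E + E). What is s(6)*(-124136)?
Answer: -8937792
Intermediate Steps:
s(E) = 2*E² (s(E) = E*(2*E) = 2*E²)
s(6)*(-124136) = (2*6²)*(-124136) = (2*36)*(-124136) = 72*(-124136) = -8937792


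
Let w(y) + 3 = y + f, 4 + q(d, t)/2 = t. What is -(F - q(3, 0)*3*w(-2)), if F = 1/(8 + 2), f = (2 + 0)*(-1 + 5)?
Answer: -721/10 ≈ -72.100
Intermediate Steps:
q(d, t) = -8 + 2*t
f = 8 (f = 2*4 = 8)
w(y) = 5 + y (w(y) = -3 + (y + 8) = -3 + (8 + y) = 5 + y)
F = ⅒ (F = 1/10 = ⅒ ≈ 0.10000)
-(F - q(3, 0)*3*w(-2)) = -(⅒ - (-8 + 2*0)*3*(5 - 2)) = -(⅒ - (-8 + 0)*3*3) = -(⅒ - (-8*3)*3) = -(⅒ - (-24)*3) = -(⅒ - 1*(-72)) = -(⅒ + 72) = -1*721/10 = -721/10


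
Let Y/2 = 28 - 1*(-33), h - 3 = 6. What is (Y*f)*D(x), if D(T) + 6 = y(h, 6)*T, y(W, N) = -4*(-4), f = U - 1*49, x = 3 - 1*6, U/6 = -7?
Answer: 599508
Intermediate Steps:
h = 9 (h = 3 + 6 = 9)
U = -42 (U = 6*(-7) = -42)
x = -3 (x = 3 - 6 = -3)
f = -91 (f = -42 - 1*49 = -42 - 49 = -91)
y(W, N) = 16
Y = 122 (Y = 2*(28 - 1*(-33)) = 2*(28 + 33) = 2*61 = 122)
D(T) = -6 + 16*T
(Y*f)*D(x) = (122*(-91))*(-6 + 16*(-3)) = -11102*(-6 - 48) = -11102*(-54) = 599508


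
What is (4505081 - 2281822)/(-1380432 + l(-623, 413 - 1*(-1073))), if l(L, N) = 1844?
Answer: -2223259/1378588 ≈ -1.6127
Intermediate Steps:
(4505081 - 2281822)/(-1380432 + l(-623, 413 - 1*(-1073))) = (4505081 - 2281822)/(-1380432 + 1844) = 2223259/(-1378588) = 2223259*(-1/1378588) = -2223259/1378588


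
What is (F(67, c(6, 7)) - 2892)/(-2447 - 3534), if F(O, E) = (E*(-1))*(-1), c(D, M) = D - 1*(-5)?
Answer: 2881/5981 ≈ 0.48169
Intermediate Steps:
c(D, M) = 5 + D (c(D, M) = D + 5 = 5 + D)
F(O, E) = E (F(O, E) = -E*(-1) = E)
(F(67, c(6, 7)) - 2892)/(-2447 - 3534) = ((5 + 6) - 2892)/(-2447 - 3534) = (11 - 2892)/(-5981) = -2881*(-1/5981) = 2881/5981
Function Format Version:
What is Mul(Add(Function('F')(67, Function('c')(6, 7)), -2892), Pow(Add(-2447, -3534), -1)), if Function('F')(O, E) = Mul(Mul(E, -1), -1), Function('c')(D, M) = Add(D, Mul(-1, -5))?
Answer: Rational(2881, 5981) ≈ 0.48169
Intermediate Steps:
Function('c')(D, M) = Add(5, D) (Function('c')(D, M) = Add(D, 5) = Add(5, D))
Function('F')(O, E) = E (Function('F')(O, E) = Mul(Mul(-1, E), -1) = E)
Mul(Add(Function('F')(67, Function('c')(6, 7)), -2892), Pow(Add(-2447, -3534), -1)) = Mul(Add(Add(5, 6), -2892), Pow(Add(-2447, -3534), -1)) = Mul(Add(11, -2892), Pow(-5981, -1)) = Mul(-2881, Rational(-1, 5981)) = Rational(2881, 5981)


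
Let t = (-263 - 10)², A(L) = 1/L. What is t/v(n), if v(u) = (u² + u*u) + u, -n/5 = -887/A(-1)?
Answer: 1521/802735 ≈ 0.0018948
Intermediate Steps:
n = -4435 (n = -(-4435)/(1/(-1)) = -(-4435)/(-1) = -(-4435)*(-1) = -5*887 = -4435)
t = 74529 (t = (-273)² = 74529)
v(u) = u + 2*u² (v(u) = (u² + u²) + u = 2*u² + u = u + 2*u²)
t/v(n) = 74529/((-4435*(1 + 2*(-4435)))) = 74529/((-4435*(1 - 8870))) = 74529/((-4435*(-8869))) = 74529/39334015 = 74529*(1/39334015) = 1521/802735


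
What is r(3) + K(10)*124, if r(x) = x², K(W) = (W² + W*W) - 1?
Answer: 24685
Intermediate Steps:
K(W) = -1 + 2*W² (K(W) = (W² + W²) - 1 = 2*W² - 1 = -1 + 2*W²)
r(3) + K(10)*124 = 3² + (-1 + 2*10²)*124 = 9 + (-1 + 2*100)*124 = 9 + (-1 + 200)*124 = 9 + 199*124 = 9 + 24676 = 24685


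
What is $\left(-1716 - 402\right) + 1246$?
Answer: $-872$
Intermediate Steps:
$\left(-1716 - 402\right) + 1246 = -2118 + 1246 = -872$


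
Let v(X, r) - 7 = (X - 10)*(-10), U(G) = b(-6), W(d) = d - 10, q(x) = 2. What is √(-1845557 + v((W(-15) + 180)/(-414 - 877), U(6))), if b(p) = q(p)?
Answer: 20*I*√7689436126/1291 ≈ 1358.5*I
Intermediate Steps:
W(d) = -10 + d
b(p) = 2
U(G) = 2
v(X, r) = 107 - 10*X (v(X, r) = 7 + (X - 10)*(-10) = 7 + (-10 + X)*(-10) = 7 + (100 - 10*X) = 107 - 10*X)
√(-1845557 + v((W(-15) + 180)/(-414 - 877), U(6))) = √(-1845557 + (107 - 10*((-10 - 15) + 180)/(-414 - 877))) = √(-1845557 + (107 - 10*(-25 + 180)/(-1291))) = √(-1845557 + (107 - 1550*(-1)/1291)) = √(-1845557 + (107 - 10*(-155/1291))) = √(-1845557 + (107 + 1550/1291)) = √(-1845557 + 139687/1291) = √(-2382474400/1291) = 20*I*√7689436126/1291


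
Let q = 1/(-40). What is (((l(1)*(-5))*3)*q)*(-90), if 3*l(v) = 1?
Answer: -45/4 ≈ -11.250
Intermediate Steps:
l(v) = ⅓ (l(v) = (⅓)*1 = ⅓)
q = -1/40 ≈ -0.025000
(((l(1)*(-5))*3)*q)*(-90) = ((((⅓)*(-5))*3)*(-1/40))*(-90) = (-5/3*3*(-1/40))*(-90) = -5*(-1/40)*(-90) = (⅛)*(-90) = -45/4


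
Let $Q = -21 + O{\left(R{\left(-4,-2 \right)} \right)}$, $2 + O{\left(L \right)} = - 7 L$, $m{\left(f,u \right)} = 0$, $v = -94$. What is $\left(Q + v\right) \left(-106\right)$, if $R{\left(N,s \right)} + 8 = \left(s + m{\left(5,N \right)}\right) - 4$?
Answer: $2014$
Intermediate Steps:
$R{\left(N,s \right)} = -12 + s$ ($R{\left(N,s \right)} = -8 + \left(\left(s + 0\right) - 4\right) = -8 + \left(s - 4\right) = -8 + \left(-4 + s\right) = -12 + s$)
$O{\left(L \right)} = -2 - 7 L$
$Q = 75$ ($Q = -21 - \left(2 + 7 \left(-12 - 2\right)\right) = -21 - -96 = -21 + \left(-2 + 98\right) = -21 + 96 = 75$)
$\left(Q + v\right) \left(-106\right) = \left(75 - 94\right) \left(-106\right) = \left(-19\right) \left(-106\right) = 2014$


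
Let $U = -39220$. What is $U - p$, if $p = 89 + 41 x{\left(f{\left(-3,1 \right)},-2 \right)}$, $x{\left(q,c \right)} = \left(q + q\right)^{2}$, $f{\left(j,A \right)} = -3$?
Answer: $-40785$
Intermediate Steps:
$x{\left(q,c \right)} = 4 q^{2}$ ($x{\left(q,c \right)} = \left(2 q\right)^{2} = 4 q^{2}$)
$p = 1565$ ($p = 89 + 41 \cdot 4 \left(-3\right)^{2} = 89 + 41 \cdot 4 \cdot 9 = 89 + 41 \cdot 36 = 89 + 1476 = 1565$)
$U - p = -39220 - 1565 = -40785$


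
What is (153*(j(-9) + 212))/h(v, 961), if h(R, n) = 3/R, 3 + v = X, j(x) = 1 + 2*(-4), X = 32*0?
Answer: -31365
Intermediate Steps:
X = 0
j(x) = -7 (j(x) = 1 - 8 = -7)
v = -3 (v = -3 + 0 = -3)
(153*(j(-9) + 212))/h(v, 961) = (153*(-7 + 212))/((3/(-3))) = (153*205)/((3*(-⅓))) = 31365/(-1) = 31365*(-1) = -31365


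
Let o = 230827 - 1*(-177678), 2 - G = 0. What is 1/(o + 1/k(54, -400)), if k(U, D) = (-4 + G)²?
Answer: 4/1634021 ≈ 2.4479e-6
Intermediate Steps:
G = 2 (G = 2 - 1*0 = 2 + 0 = 2)
k(U, D) = 4 (k(U, D) = (-4 + 2)² = (-2)² = 4)
o = 408505 (o = 230827 + 177678 = 408505)
1/(o + 1/k(54, -400)) = 1/(408505 + 1/4) = 1/(408505 + ¼) = 1/(1634021/4) = 4/1634021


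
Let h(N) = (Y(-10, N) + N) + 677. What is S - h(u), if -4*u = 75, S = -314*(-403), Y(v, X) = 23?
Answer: 503443/4 ≈ 1.2586e+5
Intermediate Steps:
S = 126542
u = -75/4 (u = -1/4*75 = -75/4 ≈ -18.750)
h(N) = 700 + N (h(N) = (23 + N) + 677 = 700 + N)
S - h(u) = 126542 - (700 - 75/4) = 126542 - 1*2725/4 = 126542 - 2725/4 = 503443/4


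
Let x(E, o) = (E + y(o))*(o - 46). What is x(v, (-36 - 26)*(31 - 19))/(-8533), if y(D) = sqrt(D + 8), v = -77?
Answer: -8690/1219 + 3160*I*sqrt(46)/8533 ≈ -7.1288 + 2.5117*I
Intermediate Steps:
y(D) = sqrt(8 + D)
x(E, o) = (-46 + o)*(E + sqrt(8 + o)) (x(E, o) = (E + sqrt(8 + o))*(o - 46) = (E + sqrt(8 + o))*(-46 + o) = (-46 + o)*(E + sqrt(8 + o)))
x(v, (-36 - 26)*(31 - 19))/(-8533) = (-46*(-77) - 46*sqrt(8 + (-36 - 26)*(31 - 19)) - 77*(-36 - 26)*(31 - 19) + ((-36 - 26)*(31 - 19))*sqrt(8 + (-36 - 26)*(31 - 19)))/(-8533) = (3542 - 46*sqrt(8 - 62*12) - (-4774)*12 + (-62*12)*sqrt(8 - 62*12))*(-1/8533) = (3542 - 46*sqrt(8 - 744) - 77*(-744) - 744*sqrt(8 - 744))*(-1/8533) = (3542 - 184*I*sqrt(46) + 57288 - 2976*I*sqrt(46))*(-1/8533) = (60830 - 3160*I*sqrt(46))*(-1/8533) = -8690/1219 + 3160*I*sqrt(46)/8533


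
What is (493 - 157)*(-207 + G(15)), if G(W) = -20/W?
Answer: -70000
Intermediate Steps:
(493 - 157)*(-207 + G(15)) = (493 - 157)*(-207 - 20/15) = 336*(-207 - 20*1/15) = 336*(-207 - 4/3) = 336*(-625/3) = -70000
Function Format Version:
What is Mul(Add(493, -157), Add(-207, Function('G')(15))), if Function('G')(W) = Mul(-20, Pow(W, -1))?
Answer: -70000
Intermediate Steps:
Mul(Add(493, -157), Add(-207, Function('G')(15))) = Mul(Add(493, -157), Add(-207, Mul(-20, Pow(15, -1)))) = Mul(336, Add(-207, Mul(-20, Rational(1, 15)))) = Mul(336, Add(-207, Rational(-4, 3))) = Mul(336, Rational(-625, 3)) = -70000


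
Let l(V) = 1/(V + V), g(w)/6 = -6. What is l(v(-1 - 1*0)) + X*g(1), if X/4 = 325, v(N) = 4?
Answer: -374399/8 ≈ -46800.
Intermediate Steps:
g(w) = -36 (g(w) = 6*(-6) = -36)
X = 1300 (X = 4*325 = 1300)
l(V) = 1/(2*V)
l(v(-1 - 1*0)) + X*g(1) = (1/2)/4 + 1300*(-36) = (1/2)*(1/4) - 46800 = 1/8 - 46800 = -374399/8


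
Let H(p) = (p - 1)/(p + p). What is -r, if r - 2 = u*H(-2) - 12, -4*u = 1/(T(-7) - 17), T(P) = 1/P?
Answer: 6393/640 ≈ 9.9891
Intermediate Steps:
H(p) = (-1 + p)/(2*p) (H(p) = (-1 + p)/((2*p)) = (-1 + p)*(1/(2*p)) = (-1 + p)/(2*p))
u = 7/480 (u = -1/(4*(1/(-7) - 17)) = -1/(4*(-⅐ - 17)) = -1/(4*(-120/7)) = -¼*(-7/120) = 7/480 ≈ 0.014583)
r = -6393/640 (r = 2 + (7*((½)*(-1 - 2)/(-2))/480 - 12) = 2 + (7*((½)*(-½)*(-3))/480 - 12) = 2 + ((7/480)*(¾) - 12) = 2 + (7/640 - 12) = 2 - 7673/640 = -6393/640 ≈ -9.9891)
-r = -1*(-6393/640) = 6393/640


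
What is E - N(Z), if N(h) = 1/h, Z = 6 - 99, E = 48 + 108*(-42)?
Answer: -417383/93 ≈ -4488.0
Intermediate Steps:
E = -4488 (E = 48 - 4536 = -4488)
Z = -93
E - N(Z) = -4488 - 1/(-93) = -4488 - 1*(-1/93) = -4488 + 1/93 = -417383/93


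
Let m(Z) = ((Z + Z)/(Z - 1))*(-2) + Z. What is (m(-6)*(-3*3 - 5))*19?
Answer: 2508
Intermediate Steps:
m(Z) = Z - 4*Z/(-1 + Z) (m(Z) = ((2*Z)/(-1 + Z))*(-2) + Z = (2*Z/(-1 + Z))*(-2) + Z = -4*Z/(-1 + Z) + Z = Z - 4*Z/(-1 + Z))
(m(-6)*(-3*3 - 5))*19 = ((-6*(-5 - 6)/(-1 - 6))*(-3*3 - 5))*19 = ((-6*(-11)/(-7))*(-9 - 5))*19 = (-6*(-⅐)*(-11)*(-14))*19 = -66/7*(-14)*19 = 132*19 = 2508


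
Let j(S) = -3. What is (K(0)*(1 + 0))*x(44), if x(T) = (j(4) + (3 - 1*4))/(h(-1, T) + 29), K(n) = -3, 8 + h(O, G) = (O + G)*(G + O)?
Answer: 6/935 ≈ 0.0064171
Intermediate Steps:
h(O, G) = -8 + (G + O)² (h(O, G) = -8 + (O + G)*(G + O) = -8 + (G + O)*(G + O) = -8 + (G + O)²)
x(T) = -4/(21 + (-1 + T)²) (x(T) = (-3 + (3 - 1*4))/((-8 + (T - 1)²) + 29) = (-3 + (3 - 4))/((-8 + (-1 + T)²) + 29) = (-3 - 1)/(21 + (-1 + T)²) = -4/(21 + (-1 + T)²))
(K(0)*(1 + 0))*x(44) = (-3*(1 + 0))*(-4/(21 + (-1 + 44)²)) = (-3*1)*(-4/(21 + 43²)) = -(-12)/(21 + 1849) = -(-12)/1870 = -3*(-2/935) = 6/935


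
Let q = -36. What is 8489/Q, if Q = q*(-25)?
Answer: 8489/900 ≈ 9.4322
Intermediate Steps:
Q = 900 (Q = -36*(-25) = 900)
8489/Q = 8489/900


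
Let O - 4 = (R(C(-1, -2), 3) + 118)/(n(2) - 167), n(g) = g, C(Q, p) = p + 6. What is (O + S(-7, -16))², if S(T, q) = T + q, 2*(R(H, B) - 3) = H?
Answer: 1179396/3025 ≈ 389.88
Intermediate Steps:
C(Q, p) = 6 + p
R(H, B) = 3 + H/2
O = 179/55 (O = 4 + ((3 + (6 - 2)/2) + 118)/(2 - 167) = 4 + ((3 + (½)*4) + 118)/(-165) = 4 + ((3 + 2) + 118)*(-1/165) = 4 + (5 + 118)*(-1/165) = 4 + 123*(-1/165) = 4 - 41/55 = 179/55 ≈ 3.2545)
(O + S(-7, -16))² = (179/55 + (-7 - 16))² = (179/55 - 23)² = (-1086/55)² = 1179396/3025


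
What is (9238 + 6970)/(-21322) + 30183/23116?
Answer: 134448899/246439676 ≈ 0.54556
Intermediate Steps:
(9238 + 6970)/(-21322) + 30183/23116 = 16208*(-1/21322) + 30183*(1/23116) = -8104/10661 + 30183/23116 = 134448899/246439676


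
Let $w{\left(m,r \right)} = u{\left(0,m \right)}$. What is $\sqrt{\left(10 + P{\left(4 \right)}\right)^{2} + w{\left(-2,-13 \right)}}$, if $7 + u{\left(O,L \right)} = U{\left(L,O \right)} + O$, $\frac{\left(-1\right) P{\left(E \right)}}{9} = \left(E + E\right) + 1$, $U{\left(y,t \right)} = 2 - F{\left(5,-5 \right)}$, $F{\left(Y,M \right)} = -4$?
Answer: $12 \sqrt{35} \approx 70.993$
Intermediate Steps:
$U{\left(y,t \right)} = 6$ ($U{\left(y,t \right)} = 2 - -4 = 2 + 4 = 6$)
$P{\left(E \right)} = -9 - 18 E$ ($P{\left(E \right)} = - 9 \left(\left(E + E\right) + 1\right) = - 9 \left(2 E + 1\right) = - 9 \left(1 + 2 E\right) = -9 - 18 E$)
$u{\left(O,L \right)} = -1 + O$ ($u{\left(O,L \right)} = -7 + \left(6 + O\right) = -1 + O$)
$w{\left(m,r \right)} = -1$ ($w{\left(m,r \right)} = -1 + 0 = -1$)
$\sqrt{\left(10 + P{\left(4 \right)}\right)^{2} + w{\left(-2,-13 \right)}} = \sqrt{\left(10 - 81\right)^{2} - 1} = \sqrt{\left(-71\right)^{2} - 1} = \sqrt{5041 - 1} = \sqrt{5040} = 12 \sqrt{35}$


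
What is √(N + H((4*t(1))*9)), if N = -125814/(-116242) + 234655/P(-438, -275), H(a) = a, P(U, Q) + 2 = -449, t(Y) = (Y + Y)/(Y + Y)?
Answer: I*√919717039965262/1379609 ≈ 21.982*I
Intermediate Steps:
t(Y) = 1 (t(Y) = (2*Y)/((2*Y)) = (2*Y)*(1/(2*Y)) = 1)
P(U, Q) = -451 (P(U, Q) = -2 - 449 = -451)
N = -13610012198/26212571 (N = -125814/(-116242) + 234655/(-451) = -125814*(-1/116242) + 234655*(-1/451) = 62907/58121 - 234655/451 = -13610012198/26212571 ≈ -519.22)
√(N + H((4*t(1))*9)) = √(-13610012198/26212571 + (4*1)*9) = √(-13610012198/26212571 + 4*9) = √(-13610012198/26212571 + 36) = √(-12666359642/26212571) = I*√919717039965262/1379609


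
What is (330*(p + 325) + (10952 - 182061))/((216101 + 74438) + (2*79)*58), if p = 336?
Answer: 47021/299703 ≈ 0.15689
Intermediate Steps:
(330*(p + 325) + (10952 - 182061))/((216101 + 74438) + (2*79)*58) = (330*(336 + 325) + (10952 - 182061))/((216101 + 74438) + (2*79)*58) = (330*661 - 171109)/(290539 + 158*58) = (218130 - 171109)/(290539 + 9164) = 47021/299703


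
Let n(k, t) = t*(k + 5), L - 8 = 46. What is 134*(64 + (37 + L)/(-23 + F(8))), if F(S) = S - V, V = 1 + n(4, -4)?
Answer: 91857/10 ≈ 9185.7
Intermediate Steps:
L = 54 (L = 8 + 46 = 54)
n(k, t) = t*(5 + k)
V = -35 (V = 1 - 4*(5 + 4) = 1 - 4*9 = 1 - 36 = -35)
F(S) = 35 + S (F(S) = S - 1*(-35) = S + 35 = 35 + S)
134*(64 + (37 + L)/(-23 + F(8))) = 134*(64 + (37 + 54)/(-23 + (35 + 8))) = 134*(64 + 91/(-23 + 43)) = 134*(64 + 91/20) = 134*(1371/20) = 91857/10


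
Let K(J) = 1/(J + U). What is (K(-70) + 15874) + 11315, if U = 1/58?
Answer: 110360093/4059 ≈ 27189.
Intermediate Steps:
U = 1/58 ≈ 0.017241
K(J) = 1/(1/58 + J) (K(J) = 1/(J + 1/58) = 1/(1/58 + J))
(K(-70) + 15874) + 11315 = (58/(1 + 58*(-70)) + 15874) + 11315 = (58/(1 - 4060) + 15874) + 11315 = (58/(-4059) + 15874) + 11315 = (58*(-1/4059) + 15874) + 11315 = (-58/4059 + 15874) + 11315 = 64432508/4059 + 11315 = 110360093/4059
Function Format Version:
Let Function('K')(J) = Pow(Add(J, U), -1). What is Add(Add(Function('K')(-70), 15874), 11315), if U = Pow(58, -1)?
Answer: Rational(110360093, 4059) ≈ 27189.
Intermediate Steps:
U = Rational(1, 58) ≈ 0.017241
Function('K')(J) = Pow(Add(Rational(1, 58), J), -1) (Function('K')(J) = Pow(Add(J, Rational(1, 58)), -1) = Pow(Add(Rational(1, 58), J), -1))
Add(Add(Function('K')(-70), 15874), 11315) = Add(Add(Mul(58, Pow(Add(1, Mul(58, -70)), -1)), 15874), 11315) = Add(Add(Mul(58, Pow(Add(1, -4060), -1)), 15874), 11315) = Add(Add(Mul(58, Pow(-4059, -1)), 15874), 11315) = Add(Add(Mul(58, Rational(-1, 4059)), 15874), 11315) = Add(Add(Rational(-58, 4059), 15874), 11315) = Add(Rational(64432508, 4059), 11315) = Rational(110360093, 4059)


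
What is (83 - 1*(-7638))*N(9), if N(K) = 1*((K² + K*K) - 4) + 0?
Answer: 1219918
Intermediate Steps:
N(K) = -4 + 2*K² (N(K) = 1*((K² + K²) - 4) + 0 = 1*(2*K² - 4) + 0 = 1*(-4 + 2*K²) + 0 = (-4 + 2*K²) + 0 = -4 + 2*K²)
(83 - 1*(-7638))*N(9) = (83 - 1*(-7638))*(-4 + 2*9²) = (83 + 7638)*(-4 + 2*81) = 7721*(-4 + 162) = 7721*158 = 1219918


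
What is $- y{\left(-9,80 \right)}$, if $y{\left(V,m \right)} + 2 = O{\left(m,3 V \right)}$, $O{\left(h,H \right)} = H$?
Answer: $29$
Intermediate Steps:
$y{\left(V,m \right)} = -2 + 3 V$
$- y{\left(-9,80 \right)} = - (-2 + 3 \left(-9\right)) = - (-2 - 27) = \left(-1\right) \left(-29\right) = 29$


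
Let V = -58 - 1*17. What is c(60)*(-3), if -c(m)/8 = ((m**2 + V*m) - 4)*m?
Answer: -1301760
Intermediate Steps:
V = -75 (V = -58 - 17 = -75)
c(m) = -8*m*(-4 + m**2 - 75*m) (c(m) = -8*((m**2 - 75*m) - 4)*m = -8*(-4 + m**2 - 75*m)*m = -8*m*(-4 + m**2 - 75*m))
c(60)*(-3) = (8*60*(4 - 1*60**2 + 75*60))*(-3) = (8*60*(4 - 1*3600 + 4500))*(-3) = (8*60*(4 - 3600 + 4500))*(-3) = (8*60*904)*(-3) = 433920*(-3) = -1301760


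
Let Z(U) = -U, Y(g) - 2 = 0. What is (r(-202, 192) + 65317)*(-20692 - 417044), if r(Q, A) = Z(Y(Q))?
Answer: -28590726840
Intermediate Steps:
Y(g) = 2 (Y(g) = 2 + 0 = 2)
r(Q, A) = -2 (r(Q, A) = -1*2 = -2)
(r(-202, 192) + 65317)*(-20692 - 417044) = (-2 + 65317)*(-20692 - 417044) = 65315*(-437736) = -28590726840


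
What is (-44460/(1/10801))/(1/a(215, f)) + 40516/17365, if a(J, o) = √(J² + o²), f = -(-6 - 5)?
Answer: 40516/17365 - 480212460*√46346 ≈ -1.0338e+11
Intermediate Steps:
f = 11 (f = -1*(-11) = 11)
(-44460/(1/10801))/(1/a(215, f)) + 40516/17365 = (-44460/(1/10801))/(1/(√(215² + 11²))) + 40516/17365 = (-44460/1/10801)/(1/(√(46225 + 121))) + 40516*(1/17365) = (-44460*10801)/(1/(√46346)) + 40516/17365 = -480212460*√46346 + 40516/17365 = 40516/17365 - 480212460*√46346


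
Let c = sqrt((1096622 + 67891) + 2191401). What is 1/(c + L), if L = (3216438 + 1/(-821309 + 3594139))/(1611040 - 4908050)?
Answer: 81534598516392146232620300/280477299179132843453213613289319 + 83577045991404133586890000*sqrt(3355914)/280477299179132843453213613289319 ≈ 0.00054617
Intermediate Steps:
L = -8918635779541/9142048238300 (L = (3216438 + 1/2772830)/(-3297010) = (3216438 + 1/2772830)*(-1/3297010) = (8918635779541/2772830)*(-1/3297010) = -8918635779541/9142048238300 ≈ -0.97556)
c = sqrt(3355914) (c = sqrt(1164513 + 2191401) = sqrt(3355914) ≈ 1831.9)
1/(c + L) = 1/(sqrt(3355914) - 8918635779541/9142048238300) = 1/(-8918635779541/9142048238300 + sqrt(3355914))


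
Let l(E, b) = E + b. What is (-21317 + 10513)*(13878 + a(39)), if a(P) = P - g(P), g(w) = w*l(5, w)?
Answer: -131819604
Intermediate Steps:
g(w) = w*(5 + w)
a(P) = P - P*(5 + P)
(-21317 + 10513)*(13878 + a(39)) = (-21317 + 10513)*(13878 + 39*(-4 - 1*39)) = -10804*(13878 + 39*(-4 - 39)) = -10804*(13878 + 39*(-43)) = -10804*(13878 - 1677) = -10804*12201 = -131819604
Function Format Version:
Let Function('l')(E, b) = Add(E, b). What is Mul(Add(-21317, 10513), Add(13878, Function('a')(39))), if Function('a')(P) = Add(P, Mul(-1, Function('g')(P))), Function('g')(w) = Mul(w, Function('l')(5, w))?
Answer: -131819604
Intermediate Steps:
Function('g')(w) = Mul(w, Add(5, w))
Function('a')(P) = Add(P, Mul(-1, P, Add(5, P))) (Function('a')(P) = Add(P, Mul(-1, Mul(P, Add(5, P)))) = Add(P, Mul(-1, P, Add(5, P))))
Mul(Add(-21317, 10513), Add(13878, Function('a')(39))) = Mul(Add(-21317, 10513), Add(13878, Mul(39, Add(-4, Mul(-1, 39))))) = Mul(-10804, Add(13878, Mul(39, Add(-4, -39)))) = Mul(-10804, Add(13878, Mul(39, -43))) = Mul(-10804, Add(13878, -1677)) = Mul(-10804, 12201) = -131819604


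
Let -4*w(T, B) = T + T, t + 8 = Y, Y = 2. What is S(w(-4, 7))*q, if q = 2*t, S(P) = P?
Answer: -24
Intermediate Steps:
t = -6 (t = -8 + 2 = -6)
w(T, B) = -T/2 (w(T, B) = -(T + T)/4 = -T/2)
q = -12 (q = 2*(-6) = -12)
S(w(-4, 7))*q = -½*(-4)*(-12) = 2*(-12) = -24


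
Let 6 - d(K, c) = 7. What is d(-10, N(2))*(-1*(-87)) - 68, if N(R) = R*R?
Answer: -155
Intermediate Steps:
N(R) = R**2
d(K, c) = -1 (d(K, c) = 6 - 1*7 = 6 - 7 = -1)
d(-10, N(2))*(-1*(-87)) - 68 = -(-1)*(-87) - 68 = -1*87 - 68 = -87 - 68 = -155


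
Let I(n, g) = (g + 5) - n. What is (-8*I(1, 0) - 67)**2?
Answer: 9801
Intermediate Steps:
I(n, g) = 5 + g - n (I(n, g) = (5 + g) - n = 5 + g - n)
(-8*I(1, 0) - 67)**2 = (-8*(5 + 0 - 1*1) - 67)**2 = (-8*(5 + 0 - 1) - 67)**2 = (-8*4 - 67)**2 = (-32 - 67)**2 = (-99)**2 = 9801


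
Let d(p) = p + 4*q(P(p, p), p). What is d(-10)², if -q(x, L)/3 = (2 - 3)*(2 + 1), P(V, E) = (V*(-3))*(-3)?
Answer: 676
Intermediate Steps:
P(V, E) = 9*V (P(V, E) = -3*V*(-3) = 9*V)
q(x, L) = 9 (q(x, L) = -3*(2 - 3)*(2 + 1) = -(-3)*3 = -3*(-3) = 9)
d(p) = 36 + p (d(p) = p + 4*9 = p + 36 = 36 + p)
d(-10)² = (36 - 10)² = 26² = 676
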